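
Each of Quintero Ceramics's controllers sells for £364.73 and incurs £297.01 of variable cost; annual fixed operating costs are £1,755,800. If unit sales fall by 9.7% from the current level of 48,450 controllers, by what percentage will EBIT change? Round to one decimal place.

Contribution at this volume is 48,450 × £67.72 = £3,281,034.00.
Subtracting fixed costs: EBIT = £3,281,034.00 − £1,755,800 = £1,525,234.00.
DOL = contribution ÷ EBIT = £3,281,034.00 ÷ £1,525,234.00 = 2.1512.
%ΔEBIT = DOL × %ΔSales = 2.1512 × -9.7% = -20.9%.

-20.9%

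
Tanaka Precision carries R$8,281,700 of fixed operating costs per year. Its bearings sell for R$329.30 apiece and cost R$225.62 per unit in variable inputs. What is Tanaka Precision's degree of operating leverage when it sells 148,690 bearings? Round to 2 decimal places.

2.16

Contribution at this volume is 148,690 × R$103.68 = R$15,416,179.20.
Operating income = contribution − fixed costs = R$15,416,179.20 − R$8,281,700 = R$7,134,479.20.
DOL = contribution ÷ EBIT = R$15,416,179.20 ÷ R$7,134,479.20 = 2.1608.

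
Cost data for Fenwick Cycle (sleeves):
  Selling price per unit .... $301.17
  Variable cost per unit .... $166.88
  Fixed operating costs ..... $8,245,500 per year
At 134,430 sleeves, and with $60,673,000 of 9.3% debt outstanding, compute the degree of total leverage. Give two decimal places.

Total contribution margin = 134,430 × $134.29 = $18,052,604.70.
Operating income = contribution − fixed costs = $18,052,604.70 − $8,245,500 = $9,807,104.70. Interest = $5,642,589.00, so EBIT − I = $4,164,515.70.
DCL = contribution ÷ (EBIT − I) = $18,052,604.70 ÷ $4,164,515.70 = 4.3349.

4.33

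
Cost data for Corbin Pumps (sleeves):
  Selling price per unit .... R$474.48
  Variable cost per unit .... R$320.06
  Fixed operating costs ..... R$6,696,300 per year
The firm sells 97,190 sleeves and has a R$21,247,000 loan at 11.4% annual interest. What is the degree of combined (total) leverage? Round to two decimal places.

2.55

Contribution at this volume is 97,190 × R$154.42 = R$15,008,079.80.
Subtracting fixed costs: EBIT = R$15,008,079.80 − R$6,696,300 = R$8,311,779.80. Interest = R$2,422,158.00.
DOL = R$15,008,079.80 ÷ R$8,311,779.80 = 1.8056; DFL = R$8,311,779.80 ÷ R$5,889,621.80 = 1.4113.
Combined leverage = 1.8056 × 1.4113 = 2.5482.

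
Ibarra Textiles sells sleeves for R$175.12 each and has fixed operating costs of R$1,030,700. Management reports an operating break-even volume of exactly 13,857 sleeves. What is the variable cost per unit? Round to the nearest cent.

Contribution per unit must be FC / Q = R$1,030,700 / 13,857 = R$74.3812.
Hence VC = price − CM = R$175.12 − R$74.3812 = R$100.74.

R$100.74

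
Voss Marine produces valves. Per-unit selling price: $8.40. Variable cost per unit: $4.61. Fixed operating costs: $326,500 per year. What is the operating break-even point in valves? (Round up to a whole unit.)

Each unit contributes $8.40 − $4.61 = $3.79.
Break-even Q = $326,500 / $3.79 = 86,147.76 → 86,148 valves.

86,148 valves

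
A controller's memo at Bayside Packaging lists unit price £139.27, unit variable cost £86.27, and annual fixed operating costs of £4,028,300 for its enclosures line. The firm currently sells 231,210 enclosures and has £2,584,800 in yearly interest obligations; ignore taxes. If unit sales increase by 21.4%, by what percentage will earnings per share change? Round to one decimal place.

At 231,210 units, contribution = 231,210 × £53.00 = £12,254,130.00.
Operating income = contribution − fixed costs = £12,254,130.00 − £4,028,300 = £8,225,830.00.
After interest of £2,584,800.00, pre-tax earnings = £5,641,030.00.
DCL = total CM / (EBIT − I) = £12,254,130.00 / £5,641,030.00 = 2.1723.
EPS therefore changes by 2.1723 × (+21.4%) = +46.5%.

+46.5%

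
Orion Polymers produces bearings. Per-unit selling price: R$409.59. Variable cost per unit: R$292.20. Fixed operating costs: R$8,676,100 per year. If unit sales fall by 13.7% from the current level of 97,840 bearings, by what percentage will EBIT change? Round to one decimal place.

-56.0%

Contribution at this volume is 97,840 × R$117.39 = R$11,485,437.60.
EBIT = R$11,485,437.60 − R$8,676,100 = R$2,809,337.60.
So DOL = total CM / EBIT = R$11,485,437.60 / R$2,809,337.60 = 4.0883.
Operating income changes by 4.0883 × -13.7% = -56.0%.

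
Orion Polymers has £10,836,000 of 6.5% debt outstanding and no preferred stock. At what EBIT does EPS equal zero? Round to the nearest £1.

£704,340

Annual interest = 6.5% × £10,836,000 = £704,340.00.
Without preferred stock the financial break-even is simply EBIT = interest = £704,340.00.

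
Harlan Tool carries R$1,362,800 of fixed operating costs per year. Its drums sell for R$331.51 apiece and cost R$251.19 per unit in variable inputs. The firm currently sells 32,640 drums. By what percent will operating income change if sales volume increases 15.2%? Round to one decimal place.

At 32,640 units, contribution = 32,640 × R$80.32 = R$2,621,644.80.
Operating income = contribution − fixed costs = R$2,621,644.80 − R$1,362,800 = R$1,258,844.80.
Degree of operating leverage = R$2,621,644.80 / R$1,258,844.80 = 2.0826.
Operating income changes by 2.0826 × +15.2% = +31.7%.

+31.7%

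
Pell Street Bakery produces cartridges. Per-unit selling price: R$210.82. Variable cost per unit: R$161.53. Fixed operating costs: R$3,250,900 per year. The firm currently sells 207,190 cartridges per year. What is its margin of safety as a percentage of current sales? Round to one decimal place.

68.2%

Each unit contributes R$210.82 − R$161.53 = R$49.29. Break-even units = R$3,250,900 ÷ R$49.29 = 65,954.55; break-even revenue = 65,954.55 × R$210.82 = R$13,904,539.22.
Actual sales revenue = 207,190 × R$210.82 = R$43,679,795.80.
Margin of safety = (R$43,679,795.80 − R$13,904,539.22) ÷ R$43,679,795.80 = 68.2%.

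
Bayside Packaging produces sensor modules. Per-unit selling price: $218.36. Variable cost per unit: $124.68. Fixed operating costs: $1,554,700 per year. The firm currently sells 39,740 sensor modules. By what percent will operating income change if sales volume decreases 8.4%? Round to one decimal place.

-14.4%

Total contribution margin = 39,740 × $93.68 = $3,722,843.20.
EBIT = $3,722,843.20 − $1,554,700 = $2,168,143.20.
Degree of operating leverage = $3,722,843.20 / $2,168,143.20 = 1.7171.
Operating income changes by 1.7171 × -8.4% = -14.4%.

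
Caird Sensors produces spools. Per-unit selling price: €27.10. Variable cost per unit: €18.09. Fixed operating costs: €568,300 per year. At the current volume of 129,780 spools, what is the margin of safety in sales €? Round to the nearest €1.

€1,807,723

Contribution margin per unit = €27.10 − €18.09 = €9.01. Break-even units = €568,300 ÷ €9.01 = 63,074.36; break-even revenue = 63,074.36 × €27.10 = €1,709,315.21.
Actual sales revenue = 129,780 × €27.10 = €3,517,038.00.
Margin of safety = €3,517,038.00 − €1,709,315.21 = €1,807,723.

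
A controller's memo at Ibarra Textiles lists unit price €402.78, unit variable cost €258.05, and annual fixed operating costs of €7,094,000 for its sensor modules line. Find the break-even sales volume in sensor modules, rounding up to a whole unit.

49,016 sensor modules

Contribution margin per unit = €402.78 − €258.05 = €144.73.
Break-even volume = fixed costs ÷ CM per unit = €7,094,000 ÷ €144.73 = 49,015.41, so 49,016 sensor modules.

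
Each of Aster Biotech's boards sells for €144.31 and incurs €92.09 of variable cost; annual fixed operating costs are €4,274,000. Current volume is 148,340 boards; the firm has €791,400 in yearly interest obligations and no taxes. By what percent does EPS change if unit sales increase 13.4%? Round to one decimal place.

At 148,340 units, contribution = 148,340 × €52.22 = €7,746,314.80.
EBIT = €7,746,314.80 − €4,274,000 = €3,472,314.80.
After interest of €791,400.00, pre-tax earnings = €2,680,914.80.
DCL = total CM / (EBIT − I) = €7,746,314.80 / €2,680,914.80 = 2.8894.
%ΔEPS = DCL × %ΔSales = 2.8894 × +13.4% = +38.7%.

+38.7%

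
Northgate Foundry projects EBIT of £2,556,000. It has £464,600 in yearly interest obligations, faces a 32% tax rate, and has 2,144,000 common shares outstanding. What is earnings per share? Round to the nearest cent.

Interest = £464,600.00, so EBT = £2,556,000 − £464,600.00 = £2,091,400.00.
After tax at 32%: net income = £2,091,400.00 × 0.68 = £1,422,152.00.
Per share: £1,422,152.00 / 2,144,000 shares = £0.66.

£0.66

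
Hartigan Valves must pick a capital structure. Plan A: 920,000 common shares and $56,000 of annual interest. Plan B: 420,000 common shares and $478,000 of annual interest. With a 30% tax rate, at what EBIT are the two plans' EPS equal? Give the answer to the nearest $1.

Set EPS_A = EPS_B: (EBIT − $56,000)(1 − 0.30) ÷ 920,000 = (EBIT − $478,000)(1 − 0.30) ÷ 420,000.
The (1 − t) factor cancels: (EBIT − 56,000) × 420,000 = (EBIT − 478,000) × 920,000.
EBIT × (920,000 − 420,000) = 478,000 × 920,000 − 56,000 × 420,000 = 416,240,000,000, so EBIT = 416,240,000,000 ÷ 500,000 = 832,480.00.

$832,480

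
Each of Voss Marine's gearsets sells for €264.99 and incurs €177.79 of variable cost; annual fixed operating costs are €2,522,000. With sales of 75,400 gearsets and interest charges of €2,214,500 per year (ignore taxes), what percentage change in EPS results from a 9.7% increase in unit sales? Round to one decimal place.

+34.7%

Total contribution margin = 75,400 × €87.20 = €6,574,880.00.
EBIT = €6,574,880.00 − €2,522,000 = €4,052,880.00.
Interest = €2,214,500.00, so EBIT − I = €1,838,380.00.
Degree of combined leverage = contribution ÷ (EBIT − I) = €6,574,880.00 ÷ €1,838,380.00 = 3.5765.
%ΔEPS = DCL × %ΔSales = 3.5765 × +9.7% = +34.7%.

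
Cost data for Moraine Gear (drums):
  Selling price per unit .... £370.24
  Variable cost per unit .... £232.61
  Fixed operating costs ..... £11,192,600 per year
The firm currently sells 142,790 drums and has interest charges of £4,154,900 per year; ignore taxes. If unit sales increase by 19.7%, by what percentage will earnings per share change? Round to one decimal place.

+89.9%

Contribution at this volume is 142,790 × £137.63 = £19,652,187.70.
Subtracting fixed costs: EBIT = £19,652,187.70 − £11,192,600 = £8,459,587.70.
After interest of £4,154,900.00, pre-tax earnings = £4,304,687.70.
Degree of combined leverage = contribution ÷ (EBIT − I) = £19,652,187.70 ÷ £4,304,687.70 = 4.5653.
EPS therefore changes by 4.5653 × (+19.7%) = +89.9%.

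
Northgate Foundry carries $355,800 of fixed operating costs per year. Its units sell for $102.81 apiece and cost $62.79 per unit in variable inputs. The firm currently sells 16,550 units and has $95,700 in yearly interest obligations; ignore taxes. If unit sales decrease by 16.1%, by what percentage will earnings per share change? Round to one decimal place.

Total contribution margin = 16,550 × $40.02 = $662,331.00.
EBIT = $662,331.00 − $355,800 = $306,531.00.
Interest = $95,700.00, so EBIT − I = $210,831.00.
Degree of combined leverage = contribution ÷ (EBIT − I) = $662,331.00 ÷ $210,831.00 = 3.1415.
EPS therefore changes by 3.1415 × (-16.1%) = -50.6%.

-50.6%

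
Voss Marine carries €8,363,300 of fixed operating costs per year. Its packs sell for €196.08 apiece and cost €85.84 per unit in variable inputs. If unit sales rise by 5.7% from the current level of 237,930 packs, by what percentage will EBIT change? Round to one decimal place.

+8.4%

Contribution at this volume is 237,930 × €110.24 = €26,229,403.20.
Subtracting fixed costs: EBIT = €26,229,403.20 − €8,363,300 = €17,866,103.20.
DOL = contribution ÷ EBIT = €26,229,403.20 ÷ €17,866,103.20 = 1.4681.
%ΔEBIT = DOL × %ΔSales = 1.4681 × +5.7% = +8.4%.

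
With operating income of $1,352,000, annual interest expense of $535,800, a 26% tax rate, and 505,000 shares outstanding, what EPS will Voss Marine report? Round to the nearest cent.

Interest = $535,800.00, so EBT = $1,352,000 − $535,800.00 = $816,200.00.
Net income = $816,200.00 × (1 − 0.26) = $603,988.00.
Per share: $603,988.00 / 505,000 shares = $1.20.

$1.20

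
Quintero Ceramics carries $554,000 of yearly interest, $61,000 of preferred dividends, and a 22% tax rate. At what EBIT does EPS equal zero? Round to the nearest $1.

Grossing the preferred dividend up to pre-tax terms: $61,000 / (1 − 0.22) = $78,205.13.
EPS = 0 when EBIT covers interest plus the pre-tax preferred burden: $554,000 + $78,205.13 = $632,205.13.

$632,205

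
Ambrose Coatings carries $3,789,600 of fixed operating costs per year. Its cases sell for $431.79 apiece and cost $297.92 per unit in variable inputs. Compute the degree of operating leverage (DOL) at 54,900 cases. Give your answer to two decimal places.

Total contribution margin = 54,900 × $133.87 = $7,349,463.00.
EBIT = $7,349,463.00 − $3,789,600 = $3,559,863.00.
Degree of operating leverage = $7,349,463.00 / $3,559,863.00 = 2.0645.

2.06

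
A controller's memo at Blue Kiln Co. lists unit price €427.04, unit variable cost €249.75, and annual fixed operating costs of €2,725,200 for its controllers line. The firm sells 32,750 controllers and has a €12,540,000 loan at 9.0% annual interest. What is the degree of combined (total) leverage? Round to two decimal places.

2.97

Total contribution margin = 32,750 × €177.29 = €5,806,247.50.
Subtracting fixed costs: EBIT = €5,806,247.50 − €2,725,200 = €3,081,047.50. Interest = €1,128,600.00.
DOL = €5,806,247.50 ÷ €3,081,047.50 = 1.8845; DFL = €3,081,047.50 ÷ €1,952,447.50 = 1.5780.
Combined leverage = 1.8845 × 1.5780 = 2.9737.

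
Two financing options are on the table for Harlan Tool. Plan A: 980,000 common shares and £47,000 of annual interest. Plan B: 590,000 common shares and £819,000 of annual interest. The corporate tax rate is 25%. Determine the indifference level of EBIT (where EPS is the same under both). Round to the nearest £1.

At indifference, (EBIT − 47,000)(1 − t)/980,000 = (EBIT − 819,000)(1 − t)/590,000.
Cancelling (1 − t) and cross-multiplying: 590,000·(EBIT − 47,000) = 980,000·(EBIT − 819,000).
EBIT × (980,000 − 590,000) = 819,000 × 980,000 − 47,000 × 590,000 = 774,890,000,000, so EBIT = 774,890,000,000 ÷ 390,000 = 1,986,897.44.

£1,986,897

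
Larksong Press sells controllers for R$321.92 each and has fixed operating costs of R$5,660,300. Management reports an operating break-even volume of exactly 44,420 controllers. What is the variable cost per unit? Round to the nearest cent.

Contribution per unit must be FC / Q = R$5,660,300 / 44,420 = R$127.4268.
Variable cost per unit = R$321.92 − R$127.4268 = R$194.49.

R$194.49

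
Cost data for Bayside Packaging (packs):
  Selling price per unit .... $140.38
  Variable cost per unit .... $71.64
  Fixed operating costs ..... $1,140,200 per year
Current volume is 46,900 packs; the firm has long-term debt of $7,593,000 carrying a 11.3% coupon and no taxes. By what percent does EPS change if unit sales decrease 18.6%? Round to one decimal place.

Total contribution margin = 46,900 × $68.74 = $3,223,906.00.
Subtracting fixed costs: EBIT = $3,223,906.00 − $1,140,200 = $2,083,706.00.
After interest of $858,009.00, pre-tax earnings = $1,225,697.00.
DCL = total CM / (EBIT − I) = $3,223,906.00 / $1,225,697.00 = 2.6303.
%ΔEPS = DCL × %ΔSales = 2.6303 × -18.6% = -48.9%.

-48.9%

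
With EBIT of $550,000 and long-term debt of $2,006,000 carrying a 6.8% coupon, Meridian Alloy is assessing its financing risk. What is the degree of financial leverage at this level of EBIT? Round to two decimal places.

1.33

Annual interest charges come to $136,408.00.
DFL = EBIT ÷ (EBIT − I) = $550,000 ÷ ($550,000 − $136,408.00) = $550,000 ÷ $413,592.00 = 1.3298.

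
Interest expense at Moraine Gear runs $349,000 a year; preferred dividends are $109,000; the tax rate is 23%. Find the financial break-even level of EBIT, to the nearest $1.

$490,558

Grossing the preferred dividend up to pre-tax terms: $109,000 / (1 − 0.23) = $141,558.44.
Financial break-even EBIT = interest + D_p ÷ (1 − t) = $349,000 + $141,558.44 = $490,558.44.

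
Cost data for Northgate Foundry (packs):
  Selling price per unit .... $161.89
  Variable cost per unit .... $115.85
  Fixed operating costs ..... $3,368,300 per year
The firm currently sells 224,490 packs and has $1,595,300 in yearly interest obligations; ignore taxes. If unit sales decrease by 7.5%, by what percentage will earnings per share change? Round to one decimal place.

-14.4%

At 224,490 units, contribution = 224,490 × $46.04 = $10,335,519.60.
Operating income = contribution − fixed costs = $10,335,519.60 − $3,368,300 = $6,967,219.60.
After interest of $1,595,300.00, pre-tax earnings = $5,371,919.60.
DCL = total CM / (EBIT − I) = $10,335,519.60 / $5,371,919.60 = 1.9240.
EPS therefore changes by 1.9240 × (-7.5%) = -14.4%.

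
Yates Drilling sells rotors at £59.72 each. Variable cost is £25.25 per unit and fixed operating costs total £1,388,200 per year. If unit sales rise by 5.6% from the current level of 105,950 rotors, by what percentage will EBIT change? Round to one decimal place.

+9.0%

Total contribution margin = 105,950 × £34.47 = £3,652,096.50.
Subtracting fixed costs: EBIT = £3,652,096.50 − £1,388,200 = £2,263,896.50.
DOL = contribution ÷ EBIT = £3,652,096.50 ÷ £2,263,896.50 = 1.6132.
%ΔEBIT = DOL × %ΔSales = 1.6132 × +5.6% = +9.0%.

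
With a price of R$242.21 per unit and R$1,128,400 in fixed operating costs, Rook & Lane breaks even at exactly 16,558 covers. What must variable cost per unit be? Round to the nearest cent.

Contribution per unit must be FC / Q = R$1,128,400 / 16,558 = R$68.1483.
Hence VC = price − CM = R$242.21 − R$68.1483 = R$174.06.

R$174.06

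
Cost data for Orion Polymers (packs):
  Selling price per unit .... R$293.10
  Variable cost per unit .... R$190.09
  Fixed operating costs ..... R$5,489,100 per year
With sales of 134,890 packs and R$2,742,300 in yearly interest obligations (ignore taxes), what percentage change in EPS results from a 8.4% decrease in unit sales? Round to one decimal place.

-20.6%

At 134,890 units, contribution = 134,890 × R$103.01 = R$13,895,018.90.
Subtracting fixed costs: EBIT = R$13,895,018.90 − R$5,489,100 = R$8,405,918.90.
After interest of R$2,742,300.00, pre-tax earnings = R$5,663,618.90.
DCL = total CM / (EBIT − I) = R$13,895,018.90 / R$5,663,618.90 = 2.4534.
EPS therefore changes by 2.4534 × (-8.4%) = -20.6%.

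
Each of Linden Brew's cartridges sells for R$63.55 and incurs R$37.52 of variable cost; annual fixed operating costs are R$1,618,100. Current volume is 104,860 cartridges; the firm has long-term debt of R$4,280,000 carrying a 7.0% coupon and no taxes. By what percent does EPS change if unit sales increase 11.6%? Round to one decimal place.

+39.0%

At 104,860 units, contribution = 104,860 × R$26.03 = R$2,729,505.80.
Operating income = contribution − fixed costs = R$2,729,505.80 − R$1,618,100 = R$1,111,405.80.
Interest = R$299,600.00, so EBIT − I = R$811,805.80.
DCL = total CM / (EBIT − I) = R$2,729,505.80 / R$811,805.80 = 3.3623.
%ΔEPS = DCL × %ΔSales = 3.3623 × +11.6% = +39.0%.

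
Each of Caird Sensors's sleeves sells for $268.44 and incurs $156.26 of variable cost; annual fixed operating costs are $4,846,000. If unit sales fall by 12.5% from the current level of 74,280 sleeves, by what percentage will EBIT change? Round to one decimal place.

-29.9%

At 74,280 units, contribution = 74,280 × $112.18 = $8,332,730.40.
EBIT = $8,332,730.40 − $4,846,000 = $3,486,730.40.
DOL = contribution ÷ EBIT = $8,332,730.40 ÷ $3,486,730.40 = 2.3898.
Operating income changes by 2.3898 × -12.5% = -29.9%.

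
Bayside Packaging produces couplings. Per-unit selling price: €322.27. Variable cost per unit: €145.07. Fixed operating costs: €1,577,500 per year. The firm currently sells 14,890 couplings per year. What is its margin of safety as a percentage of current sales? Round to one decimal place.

40.2%

Unit CM = price − variable cost = €322.27 − €145.07 = €177.20. Break-even units = €1,577,500 ÷ €177.20 = 8,902.37; break-even revenue = 8,902.37 × €322.27 = €2,868,966.85.
Current sales = 14,890 × €322.27 = €4,798,600.30.
Margin of safety = (€4,798,600.30 − €2,868,966.85) ÷ €4,798,600.30 = 40.2%.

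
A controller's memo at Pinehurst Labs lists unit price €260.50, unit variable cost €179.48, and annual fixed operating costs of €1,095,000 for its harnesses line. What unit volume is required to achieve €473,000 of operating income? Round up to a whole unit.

19,354 harnesses

Each unit contributes €260.50 − €179.48 = €81.02.
Required volume = (fixed costs + target profit) ÷ CM = (€1,095,000 + €473,000) ÷ €81.02 = 19,353.25, so 19,354 harnesses.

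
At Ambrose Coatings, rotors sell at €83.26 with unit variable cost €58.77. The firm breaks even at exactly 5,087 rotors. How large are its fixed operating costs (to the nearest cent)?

€124,580.63

Unit CM = price − variable cost = €83.26 − €58.77 = €24.49.
Since BE = FC / CM, FC = 5,087 × €24.49 = €124,580.63.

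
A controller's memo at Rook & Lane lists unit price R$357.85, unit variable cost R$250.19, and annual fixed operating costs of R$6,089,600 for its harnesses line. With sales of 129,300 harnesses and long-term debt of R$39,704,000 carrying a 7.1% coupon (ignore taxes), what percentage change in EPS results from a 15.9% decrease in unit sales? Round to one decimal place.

At 129,300 units, contribution = 129,300 × R$107.66 = R$13,920,438.00.
Subtracting fixed costs: EBIT = R$13,920,438.00 − R$6,089,600 = R$7,830,838.00.
Interest = R$2,818,984.00, so EBIT − I = R$5,011,854.00.
DCL = total CM / (EBIT − I) = R$13,920,438.00 / R$5,011,854.00 = 2.7775.
EPS therefore changes by 2.7775 × (-15.9%) = -44.2%.

-44.2%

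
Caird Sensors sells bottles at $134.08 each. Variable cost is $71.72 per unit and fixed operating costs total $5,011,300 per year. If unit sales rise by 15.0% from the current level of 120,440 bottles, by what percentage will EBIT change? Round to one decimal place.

Total contribution margin = 120,440 × $62.36 = $7,510,638.40.
EBIT = $7,510,638.40 − $5,011,300 = $2,499,338.40.
DOL = contribution ÷ EBIT = $7,510,638.40 ÷ $2,499,338.40 = 3.0051.
So EBIT moves 3.0051 × (+15.0%) = +45.1%.

+45.1%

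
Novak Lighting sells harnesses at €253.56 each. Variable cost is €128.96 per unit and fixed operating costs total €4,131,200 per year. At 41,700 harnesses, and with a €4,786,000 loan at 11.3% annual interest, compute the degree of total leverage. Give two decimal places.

9.92

Contribution at this volume is 41,700 × €124.60 = €5,195,820.00.
Operating income = contribution − fixed costs = €5,195,820.00 − €4,131,200 = €1,064,620.00. Interest = €540,818.00.
DOL = €5,195,820.00 ÷ €1,064,620.00 = 4.8804; DFL = €1,064,620.00 ÷ €523,802.00 = 2.0325.
DCL = DOL × DFL = 4.8804 × 2.0325 = 9.9194.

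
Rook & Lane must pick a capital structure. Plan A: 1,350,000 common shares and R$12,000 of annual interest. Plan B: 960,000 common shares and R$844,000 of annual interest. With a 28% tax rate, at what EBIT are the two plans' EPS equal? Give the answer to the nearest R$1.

Set EPS_A = EPS_B: (EBIT − R$12,000)(1 − 0.28) ÷ 1,350,000 = (EBIT − R$844,000)(1 − 0.28) ÷ 960,000.
The (1 − t) factor cancels: (EBIT − 12,000) × 960,000 = (EBIT − 844,000) × 1,350,000.
Solving, EBIT = (844,000·1,350,000 − 12,000·960,000) / (1,350,000 − 960,000) = 1,127,880,000,000 / 390,000 = 2,892,000.00.

R$2,892,000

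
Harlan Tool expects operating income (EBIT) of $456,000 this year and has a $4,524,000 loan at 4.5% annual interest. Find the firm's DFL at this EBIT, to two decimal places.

1.81

Interest = $203,580.00.
Degree of financial leverage = EBIT / (EBIT − interest) = $456,000 / $252,420.00 = 1.8065.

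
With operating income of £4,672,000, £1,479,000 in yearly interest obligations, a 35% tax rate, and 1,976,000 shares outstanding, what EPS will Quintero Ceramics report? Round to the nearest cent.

Interest = £1,479,000.00, so EBT = £4,672,000 − £1,479,000.00 = £3,193,000.00.
After tax at 35%: net income = £3,193,000.00 × 0.65 = £2,075,450.00.
EPS = £2,075,450.00 ÷ 1,976,000 = £1.05.

£1.05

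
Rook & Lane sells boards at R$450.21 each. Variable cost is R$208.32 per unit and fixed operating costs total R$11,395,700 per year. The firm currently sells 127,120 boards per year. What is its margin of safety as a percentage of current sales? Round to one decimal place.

62.9%

Unit CM = price − variable cost = R$450.21 − R$208.32 = R$241.89. Break-even units = R$11,395,700 ÷ R$241.89 = 47,111.08; break-even revenue = 47,111.08 × R$450.21 = R$21,209,880.93.
Current sales = 127,120 × R$450.21 = R$57,230,695.20.
Margin of safety = (R$57,230,695.20 − R$21,209,880.93) ÷ R$57,230,695.20 = 62.9%.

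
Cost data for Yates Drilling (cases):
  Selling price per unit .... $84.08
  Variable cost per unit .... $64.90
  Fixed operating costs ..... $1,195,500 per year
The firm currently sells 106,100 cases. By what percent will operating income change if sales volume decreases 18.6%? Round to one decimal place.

At 106,100 units, contribution = 106,100 × $19.18 = $2,034,998.00.
Operating income = contribution − fixed costs = $2,034,998.00 − $1,195,500 = $839,498.00.
So DOL = total CM / EBIT = $2,034,998.00 / $839,498.00 = 2.4241.
Operating income changes by 2.4241 × -18.6% = -45.1%.

-45.1%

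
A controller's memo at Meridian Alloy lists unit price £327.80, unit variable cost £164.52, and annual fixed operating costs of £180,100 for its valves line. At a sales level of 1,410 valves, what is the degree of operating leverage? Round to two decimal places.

At 1,410 units, contribution = 1,410 × £163.28 = £230,224.80.
Operating income = contribution − fixed costs = £230,224.80 − £180,100 = £50,124.80.
Degree of operating leverage = £230,224.80 / £50,124.80 = 4.5930.

4.59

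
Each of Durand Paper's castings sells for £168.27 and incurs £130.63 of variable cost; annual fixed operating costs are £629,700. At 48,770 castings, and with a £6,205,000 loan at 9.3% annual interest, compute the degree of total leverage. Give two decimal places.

2.92

Contribution at this volume is 48,770 × £37.64 = £1,835,702.80.
Operating income = contribution − fixed costs = £1,835,702.80 − £629,700 = £1,206,002.80. Interest = £577,065.00.
DOL = £1,835,702.80 ÷ £1,206,002.80 = 1.5221; DFL = £1,206,002.80 ÷ £628,937.80 = 1.9175.
DCL = DOL × DFL = 1.5221 × 1.9175 = 2.9186.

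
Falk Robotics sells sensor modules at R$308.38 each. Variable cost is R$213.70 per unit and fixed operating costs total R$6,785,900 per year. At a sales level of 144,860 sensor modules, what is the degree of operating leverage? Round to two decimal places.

Total contribution margin = 144,860 × R$94.68 = R$13,715,344.80.
Subtracting fixed costs: EBIT = R$13,715,344.80 − R$6,785,900 = R$6,929,444.80.
Degree of operating leverage = R$13,715,344.80 / R$6,929,444.80 = 1.9793.

1.98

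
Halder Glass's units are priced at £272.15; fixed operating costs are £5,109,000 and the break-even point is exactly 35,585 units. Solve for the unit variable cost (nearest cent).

At break-even, FC = Q × (P − VC), so P − VC = £5,109,000 ÷ 35,585 = £143.5717.
Hence VC = price − CM = £272.15 − £143.5717 = £128.58.

£128.58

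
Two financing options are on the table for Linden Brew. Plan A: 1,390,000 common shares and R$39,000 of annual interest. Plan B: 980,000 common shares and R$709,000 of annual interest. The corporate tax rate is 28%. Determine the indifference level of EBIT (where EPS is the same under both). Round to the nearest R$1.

Set EPS_A = EPS_B: (EBIT − R$39,000)(1 − 0.28) ÷ 1,390,000 = (EBIT − R$709,000)(1 − 0.28) ÷ 980,000.
The (1 − t) factor cancels: (EBIT − 39,000) × 980,000 = (EBIT − 709,000) × 1,390,000.
EBIT × (1,390,000 − 980,000) = 709,000 × 1,390,000 − 39,000 × 980,000 = 947,290,000,000, so EBIT = 947,290,000,000 ÷ 410,000 = 2,310,463.41.

R$2,310,463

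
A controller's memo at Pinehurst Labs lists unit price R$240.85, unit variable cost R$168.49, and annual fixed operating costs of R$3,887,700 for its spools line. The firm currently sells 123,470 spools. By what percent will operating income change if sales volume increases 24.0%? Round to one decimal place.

+42.5%

Total contribution margin = 123,470 × R$72.36 = R$8,934,289.20.
Subtracting fixed costs: EBIT = R$8,934,289.20 − R$3,887,700 = R$5,046,589.20.
DOL = contribution ÷ EBIT = R$8,934,289.20 ÷ R$5,046,589.20 = 1.7704.
So EBIT moves 1.7704 × (+24.0%) = +42.5%.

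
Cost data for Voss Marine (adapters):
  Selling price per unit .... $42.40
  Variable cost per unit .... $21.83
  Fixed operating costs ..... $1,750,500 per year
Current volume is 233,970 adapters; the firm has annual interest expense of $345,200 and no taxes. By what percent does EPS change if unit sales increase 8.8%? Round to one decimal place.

Total contribution margin = 233,970 × $20.57 = $4,812,762.90.
EBIT = $4,812,762.90 − $1,750,500 = $3,062,262.90.
After interest of $345,200.00, pre-tax earnings = $2,717,062.90.
DCL = total CM / (EBIT − I) = $4,812,762.90 / $2,717,062.90 = 1.7713.
EPS therefore changes by 1.7713 × (+8.8%) = +15.6%.

+15.6%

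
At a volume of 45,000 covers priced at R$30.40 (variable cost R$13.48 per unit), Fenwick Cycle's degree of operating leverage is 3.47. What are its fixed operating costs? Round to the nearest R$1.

R$541,976

Total contribution margin = 45,000 × R$16.92 = R$761,400.00.
Since DOL = CM ÷ EBIT, EBIT = R$761,400.00 ÷ 3.47 = R$219,423.63.
Fixed costs = CM − EBIT = R$761,400.00 − R$219,423.63 = R$541,976.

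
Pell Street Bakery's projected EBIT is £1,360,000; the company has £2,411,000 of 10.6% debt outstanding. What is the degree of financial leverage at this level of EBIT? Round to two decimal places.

1.23

Annual interest charges come to £255,566.00.
Degree of financial leverage = EBIT / (EBIT − interest) = £1,360,000 / £1,104,434.00 = 1.2314.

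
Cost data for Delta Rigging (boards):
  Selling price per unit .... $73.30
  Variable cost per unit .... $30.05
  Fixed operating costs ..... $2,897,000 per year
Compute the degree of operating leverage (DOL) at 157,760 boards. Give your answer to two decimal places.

1.74

Total contribution margin = 157,760 × $43.25 = $6,823,120.00.
Subtracting fixed costs: EBIT = $6,823,120.00 − $2,897,000 = $3,926,120.00.
Degree of operating leverage = $6,823,120.00 / $3,926,120.00 = 1.7379.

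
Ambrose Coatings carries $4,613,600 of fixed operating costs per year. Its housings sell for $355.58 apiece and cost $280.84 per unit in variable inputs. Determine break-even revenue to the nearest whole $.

CM per unit = $355.58 − $280.84 = $74.74; CM ratio = $74.74 / $355.58 = 0.2102.
Break-even revenue = fixed costs × price ÷ CM = $4,613,600 × $355.58 ÷ $74.74 = $21,949,477.

$21,949,477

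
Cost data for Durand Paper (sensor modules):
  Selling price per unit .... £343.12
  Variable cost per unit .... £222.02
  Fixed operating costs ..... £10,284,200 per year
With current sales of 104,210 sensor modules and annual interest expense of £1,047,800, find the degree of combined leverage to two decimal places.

9.80

Total contribution margin = 104,210 × £121.10 = £12,619,831.00.
EBIT = £12,619,831.00 − £10,284,200 = £2,335,631.00. Interest = £1,047,800.00, so EBIT − I = £1,287,831.00.
DCL = contribution ÷ (EBIT − I) = £12,619,831.00 ÷ £1,287,831.00 = 9.7993.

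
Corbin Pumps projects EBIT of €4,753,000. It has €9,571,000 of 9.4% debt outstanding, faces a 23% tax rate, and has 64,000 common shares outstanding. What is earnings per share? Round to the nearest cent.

Interest = €899,674.00, so EBT = €4,753,000 − €899,674.00 = €3,853,326.00.
After tax at 23%: net income = €3,853,326.00 × 0.77 = €2,967,061.02.
EPS = €2,967,061.02 ÷ 64,000 = €46.36.

€46.36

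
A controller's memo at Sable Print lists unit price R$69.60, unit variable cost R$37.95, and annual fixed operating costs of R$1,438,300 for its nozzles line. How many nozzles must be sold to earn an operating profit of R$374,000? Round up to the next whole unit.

Contribution margin per unit = R$69.60 − R$37.95 = R$31.65.
Need Q such that Q × R$31.65 − R$1,438,300 = R$374,000, i.e. Q = R$1,812,300 / R$31.65 = 57,260.66 → 57,261.

57,261 nozzles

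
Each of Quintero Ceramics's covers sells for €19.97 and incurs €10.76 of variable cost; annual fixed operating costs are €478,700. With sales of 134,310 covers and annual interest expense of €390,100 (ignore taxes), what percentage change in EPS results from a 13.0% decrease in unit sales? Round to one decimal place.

-43.7%

Contribution at this volume is 134,310 × €9.21 = €1,236,995.10.
Subtracting fixed costs: EBIT = €1,236,995.10 − €478,700 = €758,295.10.
After interest of €390,100.00, pre-tax earnings = €368,195.10.
DCL = total CM / (EBIT − I) = €1,236,995.10 / €368,195.10 = 3.3596.
%ΔEPS = DCL × %ΔSales = 3.3596 × -13.0% = -43.7%.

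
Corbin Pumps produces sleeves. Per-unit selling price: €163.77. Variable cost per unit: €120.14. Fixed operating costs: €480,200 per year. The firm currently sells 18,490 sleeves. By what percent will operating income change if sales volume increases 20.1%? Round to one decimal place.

+49.7%

At 18,490 units, contribution = 18,490 × €43.63 = €806,718.70.
Subtracting fixed costs: EBIT = €806,718.70 − €480,200 = €326,518.70.
Degree of operating leverage = €806,718.70 / €326,518.70 = 2.4707.
%ΔEBIT = DOL × %ΔSales = 2.4707 × +20.1% = +49.7%.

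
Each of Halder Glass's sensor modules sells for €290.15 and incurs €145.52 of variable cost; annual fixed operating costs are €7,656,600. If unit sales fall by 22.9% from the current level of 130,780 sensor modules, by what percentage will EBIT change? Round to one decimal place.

At 130,780 units, contribution = 130,780 × €144.63 = €18,914,711.40.
EBIT = €18,914,711.40 − €7,656,600 = €11,258,111.40.
So DOL = total CM / EBIT = €18,914,711.40 / €11,258,111.40 = 1.6801.
%ΔEBIT = DOL × %ΔSales = 1.6801 × -22.9% = -38.5%.

-38.5%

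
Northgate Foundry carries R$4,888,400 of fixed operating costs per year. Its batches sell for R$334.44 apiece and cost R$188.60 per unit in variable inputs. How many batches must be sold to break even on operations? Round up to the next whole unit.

Each unit contributes R$334.44 − R$188.60 = R$145.84.
Break-even volume = fixed costs ÷ CM per unit = R$4,888,400 ÷ R$145.84 = 33,518.92, so 33,519 batches.

33,519 batches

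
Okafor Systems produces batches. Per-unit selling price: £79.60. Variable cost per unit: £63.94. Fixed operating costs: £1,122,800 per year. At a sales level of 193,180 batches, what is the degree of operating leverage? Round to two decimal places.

1.59

Contribution at this volume is 193,180 × £15.66 = £3,025,198.80.
EBIT = £3,025,198.80 − £1,122,800 = £1,902,398.80.
DOL = contribution ÷ EBIT = £3,025,198.80 ÷ £1,902,398.80 = 1.5902.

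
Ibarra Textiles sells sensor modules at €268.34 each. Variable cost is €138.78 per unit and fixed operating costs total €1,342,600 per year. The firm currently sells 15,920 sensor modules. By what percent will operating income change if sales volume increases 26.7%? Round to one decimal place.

+76.5%

Contribution at this volume is 15,920 × €129.56 = €2,062,595.20.
Subtracting fixed costs: EBIT = €2,062,595.20 − €1,342,600 = €719,995.20.
DOL = contribution ÷ EBIT = €2,062,595.20 ÷ €719,995.20 = 2.8647.
%ΔEBIT = DOL × %ΔSales = 2.8647 × +26.7% = +76.5%.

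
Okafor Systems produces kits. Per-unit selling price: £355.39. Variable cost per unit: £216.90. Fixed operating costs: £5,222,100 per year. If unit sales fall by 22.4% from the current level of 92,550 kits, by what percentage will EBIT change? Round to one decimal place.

Total contribution margin = 92,550 × £138.49 = £12,817,249.50.
EBIT = £12,817,249.50 − £5,222,100 = £7,595,149.50.
DOL = contribution ÷ EBIT = £12,817,249.50 ÷ £7,595,149.50 = 1.6876.
So EBIT moves 1.6876 × (-22.4%) = -37.8%.

-37.8%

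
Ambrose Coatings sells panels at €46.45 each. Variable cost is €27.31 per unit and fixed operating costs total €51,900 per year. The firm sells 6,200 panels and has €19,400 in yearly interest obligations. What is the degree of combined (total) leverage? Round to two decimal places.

2.51

At 6,200 units, contribution = 6,200 × €19.14 = €118,668.00.
EBIT = €118,668.00 − €51,900 = €66,768.00. Interest = €19,400.00.
DOL = €118,668.00 ÷ €66,768.00 = 1.7773; DFL = €66,768.00 ÷ €47,368.00 = 1.4096.
DCL = DOL × DFL = 1.7773 × 1.4096 = 2.5053.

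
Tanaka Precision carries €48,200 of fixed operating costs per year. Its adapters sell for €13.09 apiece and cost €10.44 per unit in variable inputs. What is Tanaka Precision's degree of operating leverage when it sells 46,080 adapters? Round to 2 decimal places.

Total contribution margin = 46,080 × €2.65 = €122,112.00.
EBIT = €122,112.00 − €48,200 = €73,912.00.
So DOL = total CM / EBIT = €122,112.00 / €73,912.00 = 1.6521.

1.65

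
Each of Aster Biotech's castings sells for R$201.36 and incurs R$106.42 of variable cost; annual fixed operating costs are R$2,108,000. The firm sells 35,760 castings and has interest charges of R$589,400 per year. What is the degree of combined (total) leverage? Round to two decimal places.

Contribution at this volume is 35,760 × R$94.94 = R$3,395,054.40.
EBIT = R$3,395,054.40 − R$2,108,000 = R$1,287,054.40. Interest = R$589,400.00, so EBIT − I = R$697,654.40.
DCL = contribution ÷ (EBIT − I) = R$3,395,054.40 ÷ R$697,654.40 = 4.8664.

4.87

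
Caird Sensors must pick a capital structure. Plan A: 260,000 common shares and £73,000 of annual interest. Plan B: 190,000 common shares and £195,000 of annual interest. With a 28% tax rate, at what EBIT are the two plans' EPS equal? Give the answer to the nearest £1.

At indifference, (EBIT − 73,000)(1 − t)/260,000 = (EBIT − 195,000)(1 − t)/190,000.
Cancelling (1 − t) and cross-multiplying: 190,000·(EBIT − 73,000) = 260,000·(EBIT − 195,000).
Solving, EBIT = (195,000·260,000 − 73,000·190,000) / (260,000 − 190,000) = 36,830,000,000 / 70,000 = 526,142.86.

£526,143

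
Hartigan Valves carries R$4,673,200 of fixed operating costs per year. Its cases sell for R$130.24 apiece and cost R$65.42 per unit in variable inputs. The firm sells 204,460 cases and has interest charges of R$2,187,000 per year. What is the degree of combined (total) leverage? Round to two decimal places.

Contribution at this volume is 204,460 × R$64.82 = R$13,253,097.20.
Operating income = contribution − fixed costs = R$13,253,097.20 − R$4,673,200 = R$8,579,897.20. Interest = R$2,187,000.00.
DOL = R$13,253,097.20 ÷ R$8,579,897.20 = 1.5447; DFL = R$8,579,897.20 ÷ R$6,392,897.20 = 1.3421.
DCL = DOL × DFL = 1.5447 × 1.3421 = 2.0731.

2.07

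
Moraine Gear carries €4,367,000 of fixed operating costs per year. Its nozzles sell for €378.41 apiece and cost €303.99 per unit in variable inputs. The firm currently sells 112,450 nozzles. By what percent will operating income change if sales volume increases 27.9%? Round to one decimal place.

Contribution at this volume is 112,450 × €74.42 = €8,368,529.00.
Operating income = contribution − fixed costs = €8,368,529.00 − €4,367,000 = €4,001,529.00.
So DOL = total CM / EBIT = €8,368,529.00 / €4,001,529.00 = 2.0913.
%ΔEBIT = DOL × %ΔSales = 2.0913 × +27.9% = +58.3%.

+58.3%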